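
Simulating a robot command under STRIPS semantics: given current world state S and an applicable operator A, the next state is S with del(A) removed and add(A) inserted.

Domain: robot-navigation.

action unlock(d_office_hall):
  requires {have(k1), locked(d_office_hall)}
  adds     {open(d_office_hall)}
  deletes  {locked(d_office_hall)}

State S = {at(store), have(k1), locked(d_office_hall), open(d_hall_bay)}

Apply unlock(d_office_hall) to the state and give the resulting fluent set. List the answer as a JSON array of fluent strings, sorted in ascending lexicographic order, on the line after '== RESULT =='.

Progress:
  pre ⊆ S: {have(k1), locked(d_office_hall)} ⊆ S  — applicable
  S \ del = {at(store), have(k1), open(d_hall_bay)}
  ∪ add   = {at(store), have(k1), open(d_hall_bay), open(d_office_hall)}

== RESULT ==
["at(store)", "have(k1)", "open(d_hall_bay)", "open(d_office_hall)"]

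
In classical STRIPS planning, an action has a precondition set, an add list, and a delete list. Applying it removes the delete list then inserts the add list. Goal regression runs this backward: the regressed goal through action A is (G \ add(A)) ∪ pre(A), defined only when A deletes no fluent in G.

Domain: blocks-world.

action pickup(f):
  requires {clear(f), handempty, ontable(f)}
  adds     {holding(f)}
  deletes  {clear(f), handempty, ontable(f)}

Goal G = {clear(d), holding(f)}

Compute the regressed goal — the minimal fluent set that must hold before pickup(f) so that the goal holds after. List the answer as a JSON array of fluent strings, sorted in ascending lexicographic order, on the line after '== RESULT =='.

Regress:
  G ∩ del = {}  (empty — regression defined)
  G \ add = {clear(d), holding(f)} \ {holding(f)} = {clear(d)}
  ∪ pre   = {clear(d)} ∪ {clear(f), handempty, ontable(f)}
          = {clear(d), clear(f), handempty, ontable(f)}

== RESULT ==
["clear(d)", "clear(f)", "handempty", "ontable(f)"]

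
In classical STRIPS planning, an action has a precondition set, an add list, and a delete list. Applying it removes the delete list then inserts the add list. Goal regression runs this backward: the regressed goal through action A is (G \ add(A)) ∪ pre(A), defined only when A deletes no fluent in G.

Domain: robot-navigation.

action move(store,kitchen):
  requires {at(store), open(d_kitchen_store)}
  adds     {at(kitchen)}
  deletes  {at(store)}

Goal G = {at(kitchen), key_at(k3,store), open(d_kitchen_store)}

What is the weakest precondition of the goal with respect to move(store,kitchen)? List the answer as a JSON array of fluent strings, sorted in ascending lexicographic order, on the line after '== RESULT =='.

Compute (G \ add) ∪ pre:
  G ∩ del = {}  (empty — regression defined)
  G \ add = {at(kitchen), key_at(k3,store), open(d_kitchen_store)} \ {at(kitchen)} = {key_at(k3,store), open(d_kitchen_store)}
  ∪ pre   = {key_at(k3,store), open(d_kitchen_store)} ∪ {at(store), open(d_kitchen_store)}
          = {at(store), key_at(k3,store), open(d_kitchen_store)}

== RESULT ==
["at(store)", "key_at(k3,store)", "open(d_kitchen_store)"]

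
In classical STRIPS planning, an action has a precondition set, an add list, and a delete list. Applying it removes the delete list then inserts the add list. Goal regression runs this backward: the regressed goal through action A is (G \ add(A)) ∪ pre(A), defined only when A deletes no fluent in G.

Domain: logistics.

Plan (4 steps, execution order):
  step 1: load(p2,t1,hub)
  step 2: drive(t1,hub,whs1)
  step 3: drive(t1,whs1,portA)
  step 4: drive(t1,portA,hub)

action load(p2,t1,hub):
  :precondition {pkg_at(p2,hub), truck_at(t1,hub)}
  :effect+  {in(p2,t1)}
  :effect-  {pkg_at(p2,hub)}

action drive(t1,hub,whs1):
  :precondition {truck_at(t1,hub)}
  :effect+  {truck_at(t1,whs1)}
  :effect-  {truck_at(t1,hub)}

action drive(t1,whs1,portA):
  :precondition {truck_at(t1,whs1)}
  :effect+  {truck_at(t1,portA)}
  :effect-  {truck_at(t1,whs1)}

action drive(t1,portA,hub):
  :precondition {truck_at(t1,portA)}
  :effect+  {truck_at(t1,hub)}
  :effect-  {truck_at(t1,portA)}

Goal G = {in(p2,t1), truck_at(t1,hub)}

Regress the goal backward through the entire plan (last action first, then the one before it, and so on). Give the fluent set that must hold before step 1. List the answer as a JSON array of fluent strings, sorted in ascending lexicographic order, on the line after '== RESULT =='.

Work backward from the goal:
  through step 4 (drive(t1,portA,hub)): drop {truck_at(t1,hub)}, keep {in(p2,t1)}, require {truck_at(t1,portA)}
    → {in(p2,t1), truck_at(t1,portA)}
  through step 3 (drive(t1,whs1,portA)): drop {truck_at(t1,portA)}, keep {in(p2,t1)}, require {truck_at(t1,whs1)}
    → {in(p2,t1), truck_at(t1,whs1)}
  through step 2 (drive(t1,hub,whs1)): drop {truck_at(t1,whs1)}, keep {in(p2,t1)}, require {truck_at(t1,hub)}
    → {in(p2,t1), truck_at(t1,hub)}
  through step 1 (load(p2,t1,hub)): drop {in(p2,t1)}, keep {truck_at(t1,hub)}, require {pkg_at(p2,hub), truck_at(t1,hub)}
    → {pkg_at(p2,hub), truck_at(t1,hub)}

== RESULT ==
["pkg_at(p2,hub)", "truck_at(t1,hub)"]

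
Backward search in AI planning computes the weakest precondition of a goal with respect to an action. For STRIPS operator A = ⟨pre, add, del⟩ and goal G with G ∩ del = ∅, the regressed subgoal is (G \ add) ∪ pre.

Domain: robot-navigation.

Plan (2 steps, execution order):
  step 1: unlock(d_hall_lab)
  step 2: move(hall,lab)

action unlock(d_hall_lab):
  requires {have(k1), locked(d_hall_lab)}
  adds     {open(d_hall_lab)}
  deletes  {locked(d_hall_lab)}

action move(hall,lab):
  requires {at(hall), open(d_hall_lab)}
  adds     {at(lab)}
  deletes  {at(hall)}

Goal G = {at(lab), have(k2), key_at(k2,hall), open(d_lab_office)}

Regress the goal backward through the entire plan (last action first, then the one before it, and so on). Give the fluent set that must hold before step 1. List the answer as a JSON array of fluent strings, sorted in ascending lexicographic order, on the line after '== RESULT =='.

Work backward from the goal:
  through step 2 (move(hall,lab)): drop {at(lab)}, keep {have(k2), key_at(k2,hall), open(d_lab_office)}, require {at(hall), open(d_hall_lab)}
    → {at(hall), have(k2), key_at(k2,hall), open(d_hall_lab), open(d_lab_office)}
  through step 1 (unlock(d_hall_lab)): drop {open(d_hall_lab)}, keep {at(hall), have(k2), key_at(k2,hall), open(d_lab_office)}, require {have(k1), locked(d_hall_lab)}
    → {at(hall), have(k1), have(k2), key_at(k2,hall), locked(d_hall_lab), open(d_lab_office)}

== RESULT ==
["at(hall)", "have(k1)", "have(k2)", "key_at(k2,hall)", "locked(d_hall_lab)", "open(d_lab_office)"]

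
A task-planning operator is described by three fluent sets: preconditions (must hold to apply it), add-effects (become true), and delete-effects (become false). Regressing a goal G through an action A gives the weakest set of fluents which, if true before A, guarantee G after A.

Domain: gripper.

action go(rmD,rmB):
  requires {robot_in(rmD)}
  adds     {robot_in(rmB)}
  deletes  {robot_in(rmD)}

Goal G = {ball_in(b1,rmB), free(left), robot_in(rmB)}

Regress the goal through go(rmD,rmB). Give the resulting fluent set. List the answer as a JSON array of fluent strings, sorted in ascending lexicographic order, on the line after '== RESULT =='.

Compute (G \ add) ∪ pre:
  G ∩ del = {}  (empty — regression defined)
  G \ add = {ball_in(b1,rmB), free(left), robot_in(rmB)} \ {robot_in(rmB)} = {ball_in(b1,rmB), free(left)}
  ∪ pre   = {ball_in(b1,rmB), free(left)} ∪ {robot_in(rmD)}
          = {ball_in(b1,rmB), free(left), robot_in(rmD)}

== RESULT ==
["ball_in(b1,rmB)", "free(left)", "robot_in(rmD)"]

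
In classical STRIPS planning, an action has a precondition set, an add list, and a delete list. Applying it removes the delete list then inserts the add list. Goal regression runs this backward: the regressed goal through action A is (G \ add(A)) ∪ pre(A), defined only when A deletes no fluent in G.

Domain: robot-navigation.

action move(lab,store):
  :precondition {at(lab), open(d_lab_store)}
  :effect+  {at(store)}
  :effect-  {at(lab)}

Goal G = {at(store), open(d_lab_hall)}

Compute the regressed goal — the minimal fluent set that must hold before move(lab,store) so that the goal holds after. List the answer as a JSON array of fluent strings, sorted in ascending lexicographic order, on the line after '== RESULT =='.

Regress:
  G ∩ del = {}  (empty — regression defined)
  G \ add = {at(store), open(d_lab_hall)} \ {at(store)} = {open(d_lab_hall)}
  ∪ pre   = {open(d_lab_hall)} ∪ {at(lab), open(d_lab_store)}
          = {at(lab), open(d_lab_hall), open(d_lab_store)}

== RESULT ==
["at(lab)", "open(d_lab_hall)", "open(d_lab_store)"]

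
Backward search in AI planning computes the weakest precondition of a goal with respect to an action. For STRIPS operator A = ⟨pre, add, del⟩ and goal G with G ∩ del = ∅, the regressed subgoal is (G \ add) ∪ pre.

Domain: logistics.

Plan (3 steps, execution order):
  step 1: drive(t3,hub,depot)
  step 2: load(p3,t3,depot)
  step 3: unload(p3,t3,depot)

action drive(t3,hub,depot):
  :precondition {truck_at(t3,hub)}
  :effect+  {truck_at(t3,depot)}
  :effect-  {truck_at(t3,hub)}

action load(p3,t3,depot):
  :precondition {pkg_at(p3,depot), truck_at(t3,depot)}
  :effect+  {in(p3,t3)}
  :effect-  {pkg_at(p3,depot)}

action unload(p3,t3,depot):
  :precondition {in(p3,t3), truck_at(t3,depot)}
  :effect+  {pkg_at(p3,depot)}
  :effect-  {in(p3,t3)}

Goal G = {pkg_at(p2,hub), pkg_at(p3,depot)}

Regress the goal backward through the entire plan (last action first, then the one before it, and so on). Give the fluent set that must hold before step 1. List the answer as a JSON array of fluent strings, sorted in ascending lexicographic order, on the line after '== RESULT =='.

Regress step by step:
  through step 3 (unload(p3,t3,depot)): drop {pkg_at(p3,depot)}, keep {pkg_at(p2,hub)}, require {in(p3,t3), truck_at(t3,depot)}
    → {in(p3,t3), pkg_at(p2,hub), truck_at(t3,depot)}
  through step 2 (load(p3,t3,depot)): drop {in(p3,t3)}, keep {pkg_at(p2,hub), truck_at(t3,depot)}, require {pkg_at(p3,depot), truck_at(t3,depot)}
    → {pkg_at(p2,hub), pkg_at(p3,depot), truck_at(t3,depot)}
  through step 1 (drive(t3,hub,depot)): drop {truck_at(t3,depot)}, keep {pkg_at(p2,hub), pkg_at(p3,depot)}, require {truck_at(t3,hub)}
    → {pkg_at(p2,hub), pkg_at(p3,depot), truck_at(t3,hub)}

== RESULT ==
["pkg_at(p2,hub)", "pkg_at(p3,depot)", "truck_at(t3,hub)"]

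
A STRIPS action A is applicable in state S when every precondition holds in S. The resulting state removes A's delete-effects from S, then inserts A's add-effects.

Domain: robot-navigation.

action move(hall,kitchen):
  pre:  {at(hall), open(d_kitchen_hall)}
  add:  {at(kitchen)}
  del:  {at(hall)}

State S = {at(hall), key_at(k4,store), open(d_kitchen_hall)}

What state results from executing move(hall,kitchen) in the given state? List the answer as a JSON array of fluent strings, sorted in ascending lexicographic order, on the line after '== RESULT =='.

Progress:
  pre ⊆ S: {at(hall), open(d_kitchen_hall)} ⊆ S  — applicable
  S \ del = {key_at(k4,store), open(d_kitchen_hall)}
  ∪ add   = {at(kitchen), key_at(k4,store), open(d_kitchen_hall)}

== RESULT ==
["at(kitchen)", "key_at(k4,store)", "open(d_kitchen_hall)"]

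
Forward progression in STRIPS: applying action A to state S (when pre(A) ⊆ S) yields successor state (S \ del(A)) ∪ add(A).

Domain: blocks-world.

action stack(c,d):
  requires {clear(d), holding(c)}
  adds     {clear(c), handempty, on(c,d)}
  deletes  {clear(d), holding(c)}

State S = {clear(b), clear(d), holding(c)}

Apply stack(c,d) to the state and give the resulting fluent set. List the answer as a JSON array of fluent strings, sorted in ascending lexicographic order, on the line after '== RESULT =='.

Compute (S \ del) ∪ add:
  pre ⊆ S: {clear(d), holding(c)} ⊆ S  — applicable
  S \ del = {clear(b)}
  ∪ add   = {clear(b), clear(c), handempty, on(c,d)}

== RESULT ==
["clear(b)", "clear(c)", "handempty", "on(c,d)"]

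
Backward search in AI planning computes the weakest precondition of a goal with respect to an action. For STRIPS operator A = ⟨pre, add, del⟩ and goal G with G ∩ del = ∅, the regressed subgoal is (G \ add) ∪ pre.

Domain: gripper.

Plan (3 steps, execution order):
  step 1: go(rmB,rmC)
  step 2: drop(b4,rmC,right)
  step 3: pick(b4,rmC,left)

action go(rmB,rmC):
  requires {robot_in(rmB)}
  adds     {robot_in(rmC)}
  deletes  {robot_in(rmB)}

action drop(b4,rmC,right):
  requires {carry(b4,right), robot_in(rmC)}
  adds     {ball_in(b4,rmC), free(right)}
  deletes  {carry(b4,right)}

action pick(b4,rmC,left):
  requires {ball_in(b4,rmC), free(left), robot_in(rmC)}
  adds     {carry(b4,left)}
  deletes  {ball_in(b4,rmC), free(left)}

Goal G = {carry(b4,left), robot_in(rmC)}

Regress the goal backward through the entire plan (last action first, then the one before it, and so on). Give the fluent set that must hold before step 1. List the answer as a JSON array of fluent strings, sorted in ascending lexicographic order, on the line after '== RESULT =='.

Work backward from the goal:
  through step 3 (pick(b4,rmC,left)): drop {carry(b4,left)}, keep {robot_in(rmC)}, require {ball_in(b4,rmC), free(left), robot_in(rmC)}
    → {ball_in(b4,rmC), free(left), robot_in(rmC)}
  through step 2 (drop(b4,rmC,right)): drop {ball_in(b4,rmC)}, keep {free(left), robot_in(rmC)}, require {carry(b4,right), robot_in(rmC)}
    → {carry(b4,right), free(left), robot_in(rmC)}
  through step 1 (go(rmB,rmC)): drop {robot_in(rmC)}, keep {carry(b4,right), free(left)}, require {robot_in(rmB)}
    → {carry(b4,right), free(left), robot_in(rmB)}

== RESULT ==
["carry(b4,right)", "free(left)", "robot_in(rmB)"]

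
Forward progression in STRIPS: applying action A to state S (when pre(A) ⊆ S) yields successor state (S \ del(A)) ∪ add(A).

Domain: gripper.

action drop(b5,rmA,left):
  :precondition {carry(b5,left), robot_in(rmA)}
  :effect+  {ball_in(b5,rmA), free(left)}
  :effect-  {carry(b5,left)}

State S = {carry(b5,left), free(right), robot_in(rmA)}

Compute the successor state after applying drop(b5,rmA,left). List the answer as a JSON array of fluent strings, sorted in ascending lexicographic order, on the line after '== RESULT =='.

Progress:
  pre ⊆ S: {carry(b5,left), robot_in(rmA)} ⊆ S  — applicable
  S \ del = {free(right), robot_in(rmA)}
  ∪ add   = {ball_in(b5,rmA), free(left), free(right), robot_in(rmA)}

== RESULT ==
["ball_in(b5,rmA)", "free(left)", "free(right)", "robot_in(rmA)"]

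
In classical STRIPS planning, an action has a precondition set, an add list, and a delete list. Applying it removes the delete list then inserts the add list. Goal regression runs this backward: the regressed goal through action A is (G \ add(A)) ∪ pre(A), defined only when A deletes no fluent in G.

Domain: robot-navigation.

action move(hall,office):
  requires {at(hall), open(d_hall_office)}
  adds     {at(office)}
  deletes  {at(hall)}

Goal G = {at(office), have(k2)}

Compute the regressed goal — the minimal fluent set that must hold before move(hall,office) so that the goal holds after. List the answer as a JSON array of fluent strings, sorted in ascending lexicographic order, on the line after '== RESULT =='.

Regress:
  G ∩ del = {}  (empty — regression defined)
  G \ add = {at(office), have(k2)} \ {at(office)} = {have(k2)}
  ∪ pre   = {have(k2)} ∪ {at(hall), open(d_hall_office)}
          = {at(hall), have(k2), open(d_hall_office)}

== RESULT ==
["at(hall)", "have(k2)", "open(d_hall_office)"]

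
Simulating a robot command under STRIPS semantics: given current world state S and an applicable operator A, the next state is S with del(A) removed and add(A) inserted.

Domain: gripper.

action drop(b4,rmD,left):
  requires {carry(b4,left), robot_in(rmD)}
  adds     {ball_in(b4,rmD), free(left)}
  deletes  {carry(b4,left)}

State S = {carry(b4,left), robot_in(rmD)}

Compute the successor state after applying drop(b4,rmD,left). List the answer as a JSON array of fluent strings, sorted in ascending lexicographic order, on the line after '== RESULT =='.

Compute (S \ del) ∪ add:
  pre ⊆ S: {carry(b4,left), robot_in(rmD)} ⊆ S  — applicable
  S \ del = {robot_in(rmD)}
  ∪ add   = {ball_in(b4,rmD), free(left), robot_in(rmD)}

== RESULT ==
["ball_in(b4,rmD)", "free(left)", "robot_in(rmD)"]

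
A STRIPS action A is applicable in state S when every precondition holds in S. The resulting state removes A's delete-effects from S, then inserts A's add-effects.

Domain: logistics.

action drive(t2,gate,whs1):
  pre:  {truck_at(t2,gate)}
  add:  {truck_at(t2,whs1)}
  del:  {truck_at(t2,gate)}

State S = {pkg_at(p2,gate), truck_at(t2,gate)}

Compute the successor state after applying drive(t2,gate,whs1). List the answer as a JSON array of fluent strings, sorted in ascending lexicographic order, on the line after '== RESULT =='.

Progress:
  pre ⊆ S: {truck_at(t2,gate)} ⊆ S  — applicable
  S \ del = {pkg_at(p2,gate)}
  ∪ add   = {pkg_at(p2,gate), truck_at(t2,whs1)}

== RESULT ==
["pkg_at(p2,gate)", "truck_at(t2,whs1)"]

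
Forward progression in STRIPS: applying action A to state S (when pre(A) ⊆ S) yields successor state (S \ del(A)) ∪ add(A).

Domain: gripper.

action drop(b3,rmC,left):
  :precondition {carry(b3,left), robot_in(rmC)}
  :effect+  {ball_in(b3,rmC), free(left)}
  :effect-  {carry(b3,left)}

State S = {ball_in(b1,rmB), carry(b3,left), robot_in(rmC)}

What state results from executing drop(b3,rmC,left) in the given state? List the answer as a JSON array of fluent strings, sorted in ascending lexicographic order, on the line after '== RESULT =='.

Progress:
  pre ⊆ S: {carry(b3,left), robot_in(rmC)} ⊆ S  — applicable
  S \ del = {ball_in(b1,rmB), robot_in(rmC)}
  ∪ add   = {ball_in(b1,rmB), ball_in(b3,rmC), free(left), robot_in(rmC)}

== RESULT ==
["ball_in(b1,rmB)", "ball_in(b3,rmC)", "free(left)", "robot_in(rmC)"]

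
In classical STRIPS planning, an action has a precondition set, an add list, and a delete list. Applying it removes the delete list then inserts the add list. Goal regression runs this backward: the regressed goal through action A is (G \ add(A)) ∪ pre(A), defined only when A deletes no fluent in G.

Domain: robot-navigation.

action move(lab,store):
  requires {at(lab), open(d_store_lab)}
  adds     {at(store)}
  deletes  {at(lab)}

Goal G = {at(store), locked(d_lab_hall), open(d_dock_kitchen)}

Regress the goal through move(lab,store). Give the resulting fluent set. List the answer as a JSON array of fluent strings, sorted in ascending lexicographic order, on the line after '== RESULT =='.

Compute (G \ add) ∪ pre:
  G ∩ del = {}  (empty — regression defined)
  G \ add = {at(store), locked(d_lab_hall), open(d_dock_kitchen)} \ {at(store)} = {locked(d_lab_hall), open(d_dock_kitchen)}
  ∪ pre   = {locked(d_lab_hall), open(d_dock_kitchen)} ∪ {at(lab), open(d_store_lab)}
          = {at(lab), locked(d_lab_hall), open(d_dock_kitchen), open(d_store_lab)}

== RESULT ==
["at(lab)", "locked(d_lab_hall)", "open(d_dock_kitchen)", "open(d_store_lab)"]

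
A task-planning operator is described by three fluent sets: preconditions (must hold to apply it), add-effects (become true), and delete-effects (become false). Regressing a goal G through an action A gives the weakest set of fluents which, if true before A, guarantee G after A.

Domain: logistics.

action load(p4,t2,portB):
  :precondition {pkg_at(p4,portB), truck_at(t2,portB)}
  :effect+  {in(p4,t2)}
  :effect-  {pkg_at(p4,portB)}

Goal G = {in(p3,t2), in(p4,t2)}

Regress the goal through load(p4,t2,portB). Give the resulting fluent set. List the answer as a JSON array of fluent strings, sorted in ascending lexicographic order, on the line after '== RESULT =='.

Regress:
  G ∩ del = {}  (empty — regression defined)
  G \ add = {in(p3,t2), in(p4,t2)} \ {in(p4,t2)} = {in(p3,t2)}
  ∪ pre   = {in(p3,t2)} ∪ {pkg_at(p4,portB), truck_at(t2,portB)}
          = {in(p3,t2), pkg_at(p4,portB), truck_at(t2,portB)}

== RESULT ==
["in(p3,t2)", "pkg_at(p4,portB)", "truck_at(t2,portB)"]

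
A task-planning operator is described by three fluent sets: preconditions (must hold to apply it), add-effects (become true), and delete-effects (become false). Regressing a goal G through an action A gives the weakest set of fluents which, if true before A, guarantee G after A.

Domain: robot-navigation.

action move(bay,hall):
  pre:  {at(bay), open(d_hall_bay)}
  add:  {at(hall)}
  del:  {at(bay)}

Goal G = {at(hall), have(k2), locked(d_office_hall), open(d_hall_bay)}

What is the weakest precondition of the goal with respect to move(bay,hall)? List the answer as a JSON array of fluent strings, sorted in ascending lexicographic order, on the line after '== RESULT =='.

Compute (G \ add) ∪ pre:
  G ∩ del = {}  (empty — regression defined)
  G \ add = {at(hall), have(k2), locked(d_office_hall), open(d_hall_bay)} \ {at(hall)} = {have(k2), locked(d_office_hall), open(d_hall_bay)}
  ∪ pre   = {have(k2), locked(d_office_hall), open(d_hall_bay)} ∪ {at(bay), open(d_hall_bay)}
          = {at(bay), have(k2), locked(d_office_hall), open(d_hall_bay)}

== RESULT ==
["at(bay)", "have(k2)", "locked(d_office_hall)", "open(d_hall_bay)"]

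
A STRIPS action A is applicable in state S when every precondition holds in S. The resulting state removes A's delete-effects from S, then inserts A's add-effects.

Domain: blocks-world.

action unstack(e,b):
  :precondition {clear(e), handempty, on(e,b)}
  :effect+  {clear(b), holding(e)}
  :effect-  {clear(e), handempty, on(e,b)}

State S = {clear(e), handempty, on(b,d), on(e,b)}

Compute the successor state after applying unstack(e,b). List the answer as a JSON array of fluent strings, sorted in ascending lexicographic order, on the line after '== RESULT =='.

Compute (S \ del) ∪ add:
  pre ⊆ S: {clear(e), handempty, on(e,b)} ⊆ S  — applicable
  S \ del = {on(b,d)}
  ∪ add   = {clear(b), holding(e), on(b,d)}

== RESULT ==
["clear(b)", "holding(e)", "on(b,d)"]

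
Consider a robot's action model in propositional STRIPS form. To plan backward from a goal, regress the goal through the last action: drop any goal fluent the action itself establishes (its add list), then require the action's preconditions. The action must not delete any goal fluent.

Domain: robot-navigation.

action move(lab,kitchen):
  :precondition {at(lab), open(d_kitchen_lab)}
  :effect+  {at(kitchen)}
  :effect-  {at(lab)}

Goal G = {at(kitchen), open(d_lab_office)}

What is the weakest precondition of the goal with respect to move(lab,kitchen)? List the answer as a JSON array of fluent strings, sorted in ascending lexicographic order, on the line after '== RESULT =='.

Compute (G \ add) ∪ pre:
  G ∩ del = {}  (empty — regression defined)
  G \ add = {at(kitchen), open(d_lab_office)} \ {at(kitchen)} = {open(d_lab_office)}
  ∪ pre   = {open(d_lab_office)} ∪ {at(lab), open(d_kitchen_lab)}
          = {at(lab), open(d_kitchen_lab), open(d_lab_office)}

== RESULT ==
["at(lab)", "open(d_kitchen_lab)", "open(d_lab_office)"]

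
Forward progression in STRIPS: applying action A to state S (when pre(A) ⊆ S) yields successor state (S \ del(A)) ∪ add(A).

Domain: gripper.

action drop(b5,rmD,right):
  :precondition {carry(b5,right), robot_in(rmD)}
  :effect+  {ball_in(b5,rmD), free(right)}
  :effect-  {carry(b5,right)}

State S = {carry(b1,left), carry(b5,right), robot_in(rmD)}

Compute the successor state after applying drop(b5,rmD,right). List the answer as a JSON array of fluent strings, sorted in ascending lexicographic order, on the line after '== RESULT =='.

Progress:
  pre ⊆ S: {carry(b5,right), robot_in(rmD)} ⊆ S  — applicable
  S \ del = {carry(b1,left), robot_in(rmD)}
  ∪ add   = {ball_in(b5,rmD), carry(b1,left), free(right), robot_in(rmD)}

== RESULT ==
["ball_in(b5,rmD)", "carry(b1,left)", "free(right)", "robot_in(rmD)"]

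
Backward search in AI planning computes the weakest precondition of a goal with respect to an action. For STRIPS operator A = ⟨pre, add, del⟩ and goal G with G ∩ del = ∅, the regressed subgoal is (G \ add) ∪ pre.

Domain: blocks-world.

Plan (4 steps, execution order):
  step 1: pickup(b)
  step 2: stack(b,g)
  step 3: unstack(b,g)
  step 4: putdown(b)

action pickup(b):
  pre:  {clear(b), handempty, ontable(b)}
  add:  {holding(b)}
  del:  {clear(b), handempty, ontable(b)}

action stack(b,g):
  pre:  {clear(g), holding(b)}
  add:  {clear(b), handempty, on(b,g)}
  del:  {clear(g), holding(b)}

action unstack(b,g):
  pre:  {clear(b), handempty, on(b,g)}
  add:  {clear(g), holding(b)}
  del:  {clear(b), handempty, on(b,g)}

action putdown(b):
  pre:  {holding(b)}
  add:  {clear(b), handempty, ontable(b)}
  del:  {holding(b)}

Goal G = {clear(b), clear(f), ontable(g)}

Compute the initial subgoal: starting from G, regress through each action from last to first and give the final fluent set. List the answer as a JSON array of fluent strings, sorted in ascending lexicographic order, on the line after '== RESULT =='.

Regress step by step:
  through step 4 (putdown(b)): drop {clear(b)}, keep {clear(f), ontable(g)}, require {holding(b)}
    → {clear(f), holding(b), ontable(g)}
  through step 3 (unstack(b,g)): drop {holding(b)}, keep {clear(f), ontable(g)}, require {clear(b), handempty, on(b,g)}
    → {clear(b), clear(f), handempty, on(b,g), ontable(g)}
  through step 2 (stack(b,g)): drop {clear(b), handempty, on(b,g)}, keep {clear(f), ontable(g)}, require {clear(g), holding(b)}
    → {clear(f), clear(g), holding(b), ontable(g)}
  through step 1 (pickup(b)): drop {holding(b)}, keep {clear(f), clear(g), ontable(g)}, require {clear(b), handempty, ontable(b)}
    → {clear(b), clear(f), clear(g), handempty, ontable(b), ontable(g)}

== RESULT ==
["clear(b)", "clear(f)", "clear(g)", "handempty", "ontable(b)", "ontable(g)"]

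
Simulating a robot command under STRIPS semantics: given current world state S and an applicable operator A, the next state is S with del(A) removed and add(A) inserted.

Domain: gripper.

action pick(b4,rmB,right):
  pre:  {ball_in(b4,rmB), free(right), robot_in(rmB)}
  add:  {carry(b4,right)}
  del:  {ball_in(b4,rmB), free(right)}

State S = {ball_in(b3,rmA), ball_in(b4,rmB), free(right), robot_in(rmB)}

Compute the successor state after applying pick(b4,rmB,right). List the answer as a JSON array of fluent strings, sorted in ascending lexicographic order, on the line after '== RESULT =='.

Progress:
  pre ⊆ S: {ball_in(b4,rmB), free(right), robot_in(rmB)} ⊆ S  — applicable
  S \ del = {ball_in(b3,rmA), robot_in(rmB)}
  ∪ add   = {ball_in(b3,rmA), carry(b4,right), robot_in(rmB)}

== RESULT ==
["ball_in(b3,rmA)", "carry(b4,right)", "robot_in(rmB)"]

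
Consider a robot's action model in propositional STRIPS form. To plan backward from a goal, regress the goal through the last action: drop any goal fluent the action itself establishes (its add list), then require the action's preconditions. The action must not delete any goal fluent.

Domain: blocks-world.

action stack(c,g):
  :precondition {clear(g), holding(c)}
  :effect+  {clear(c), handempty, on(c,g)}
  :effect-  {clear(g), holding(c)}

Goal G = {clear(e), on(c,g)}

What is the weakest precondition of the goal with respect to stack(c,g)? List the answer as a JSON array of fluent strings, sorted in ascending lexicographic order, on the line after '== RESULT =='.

Regress:
  G ∩ del = {}  (empty — regression defined)
  G \ add = {clear(e), on(c,g)} \ {clear(c), handempty, on(c,g)} = {clear(e)}
  ∪ pre   = {clear(e)} ∪ {clear(g), holding(c)}
          = {clear(e), clear(g), holding(c)}

== RESULT ==
["clear(e)", "clear(g)", "holding(c)"]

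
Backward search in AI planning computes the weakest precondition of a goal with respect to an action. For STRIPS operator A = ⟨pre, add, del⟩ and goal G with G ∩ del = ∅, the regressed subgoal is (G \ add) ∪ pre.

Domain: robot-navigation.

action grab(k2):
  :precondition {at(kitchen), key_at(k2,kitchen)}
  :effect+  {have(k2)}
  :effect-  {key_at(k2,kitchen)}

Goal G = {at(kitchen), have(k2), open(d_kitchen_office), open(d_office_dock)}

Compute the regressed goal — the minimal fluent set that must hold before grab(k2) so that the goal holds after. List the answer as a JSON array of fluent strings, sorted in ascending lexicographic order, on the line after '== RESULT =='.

Compute (G \ add) ∪ pre:
  G ∩ del = {}  (empty — regression defined)
  G \ add = {at(kitchen), have(k2), open(d_kitchen_office), open(d_office_dock)} \ {have(k2)} = {at(kitchen), open(d_kitchen_office), open(d_office_dock)}
  ∪ pre   = {at(kitchen), open(d_kitchen_office), open(d_office_dock)} ∪ {at(kitchen), key_at(k2,kitchen)}
          = {at(kitchen), key_at(k2,kitchen), open(d_kitchen_office), open(d_office_dock)}

== RESULT ==
["at(kitchen)", "key_at(k2,kitchen)", "open(d_kitchen_office)", "open(d_office_dock)"]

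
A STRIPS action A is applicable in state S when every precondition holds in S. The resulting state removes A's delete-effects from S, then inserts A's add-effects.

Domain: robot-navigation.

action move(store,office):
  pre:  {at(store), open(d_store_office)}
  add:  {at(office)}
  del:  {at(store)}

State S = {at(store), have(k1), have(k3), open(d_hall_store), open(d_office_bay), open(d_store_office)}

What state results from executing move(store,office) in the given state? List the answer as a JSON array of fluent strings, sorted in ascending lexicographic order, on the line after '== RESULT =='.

Progress:
  pre ⊆ S: {at(store), open(d_store_office)} ⊆ S  — applicable
  S \ del = {have(k1), have(k3), open(d_hall_store), open(d_office_bay), open(d_store_office)}
  ∪ add   = {at(office), have(k1), have(k3), open(d_hall_store), open(d_office_bay), open(d_store_office)}

== RESULT ==
["at(office)", "have(k1)", "have(k3)", "open(d_hall_store)", "open(d_office_bay)", "open(d_store_office)"]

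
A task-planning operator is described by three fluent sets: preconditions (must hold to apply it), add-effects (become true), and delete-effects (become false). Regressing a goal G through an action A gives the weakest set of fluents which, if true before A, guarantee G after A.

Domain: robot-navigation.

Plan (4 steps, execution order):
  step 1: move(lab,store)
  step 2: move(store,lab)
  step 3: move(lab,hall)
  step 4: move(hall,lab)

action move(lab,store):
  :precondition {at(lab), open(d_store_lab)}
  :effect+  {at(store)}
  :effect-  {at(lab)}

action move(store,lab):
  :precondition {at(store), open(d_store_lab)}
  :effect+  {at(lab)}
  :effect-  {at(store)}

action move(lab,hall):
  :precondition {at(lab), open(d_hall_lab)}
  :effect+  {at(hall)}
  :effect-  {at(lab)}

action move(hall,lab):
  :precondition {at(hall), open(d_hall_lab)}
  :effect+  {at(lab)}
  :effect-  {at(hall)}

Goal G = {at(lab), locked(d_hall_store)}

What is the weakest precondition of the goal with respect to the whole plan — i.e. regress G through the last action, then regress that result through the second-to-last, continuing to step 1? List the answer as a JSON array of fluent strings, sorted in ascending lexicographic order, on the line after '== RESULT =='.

Regress step by step:
  through step 4 (move(hall,lab)): drop {at(lab)}, keep {locked(d_hall_store)}, require {at(hall), open(d_hall_lab)}
    → {at(hall), locked(d_hall_store), open(d_hall_lab)}
  through step 3 (move(lab,hall)): drop {at(hall)}, keep {locked(d_hall_store), open(d_hall_lab)}, require {at(lab), open(d_hall_lab)}
    → {at(lab), locked(d_hall_store), open(d_hall_lab)}
  through step 2 (move(store,lab)): drop {at(lab)}, keep {locked(d_hall_store), open(d_hall_lab)}, require {at(store), open(d_store_lab)}
    → {at(store), locked(d_hall_store), open(d_hall_lab), open(d_store_lab)}
  through step 1 (move(lab,store)): drop {at(store)}, keep {locked(d_hall_store), open(d_hall_lab), open(d_store_lab)}, require {at(lab), open(d_store_lab)}
    → {at(lab), locked(d_hall_store), open(d_hall_lab), open(d_store_lab)}

== RESULT ==
["at(lab)", "locked(d_hall_store)", "open(d_hall_lab)", "open(d_store_lab)"]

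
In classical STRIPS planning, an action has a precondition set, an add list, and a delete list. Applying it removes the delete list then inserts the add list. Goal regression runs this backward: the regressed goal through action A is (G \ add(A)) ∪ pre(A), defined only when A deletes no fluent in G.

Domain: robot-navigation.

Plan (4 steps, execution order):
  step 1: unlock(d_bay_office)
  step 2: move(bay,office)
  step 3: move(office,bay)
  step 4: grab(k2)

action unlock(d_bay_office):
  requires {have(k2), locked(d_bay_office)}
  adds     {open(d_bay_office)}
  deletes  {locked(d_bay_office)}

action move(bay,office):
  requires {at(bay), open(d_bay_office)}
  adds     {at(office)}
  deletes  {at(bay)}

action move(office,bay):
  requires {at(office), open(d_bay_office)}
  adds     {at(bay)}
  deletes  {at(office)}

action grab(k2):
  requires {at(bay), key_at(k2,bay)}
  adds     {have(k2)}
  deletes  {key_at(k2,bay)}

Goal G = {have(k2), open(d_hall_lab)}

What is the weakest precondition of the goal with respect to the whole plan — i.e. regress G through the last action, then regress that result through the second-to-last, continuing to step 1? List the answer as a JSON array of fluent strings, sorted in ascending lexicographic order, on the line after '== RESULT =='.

Regress step by step:
  through step 4 (grab(k2)): drop {have(k2)}, keep {open(d_hall_lab)}, require {at(bay), key_at(k2,bay)}
    → {at(bay), key_at(k2,bay), open(d_hall_lab)}
  through step 3 (move(office,bay)): drop {at(bay)}, keep {key_at(k2,bay), open(d_hall_lab)}, require {at(office), open(d_bay_office)}
    → {at(office), key_at(k2,bay), open(d_bay_office), open(d_hall_lab)}
  through step 2 (move(bay,office)): drop {at(office)}, keep {key_at(k2,bay), open(d_bay_office), open(d_hall_lab)}, require {at(bay), open(d_bay_office)}
    → {at(bay), key_at(k2,bay), open(d_bay_office), open(d_hall_lab)}
  through step 1 (unlock(d_bay_office)): drop {open(d_bay_office)}, keep {at(bay), key_at(k2,bay), open(d_hall_lab)}, require {have(k2), locked(d_bay_office)}
    → {at(bay), have(k2), key_at(k2,bay), locked(d_bay_office), open(d_hall_lab)}

== RESULT ==
["at(bay)", "have(k2)", "key_at(k2,bay)", "locked(d_bay_office)", "open(d_hall_lab)"]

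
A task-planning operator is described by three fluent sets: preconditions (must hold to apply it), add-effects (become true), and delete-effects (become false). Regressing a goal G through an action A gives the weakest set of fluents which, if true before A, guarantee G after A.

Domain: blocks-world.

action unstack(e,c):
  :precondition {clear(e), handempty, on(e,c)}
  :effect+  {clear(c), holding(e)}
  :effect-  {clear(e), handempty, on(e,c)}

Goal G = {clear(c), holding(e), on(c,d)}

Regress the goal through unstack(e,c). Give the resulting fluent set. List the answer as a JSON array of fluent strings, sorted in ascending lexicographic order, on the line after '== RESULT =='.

Regress:
  G ∩ del = {}  (empty — regression defined)
  G \ add = {clear(c), holding(e), on(c,d)} \ {clear(c), holding(e)} = {on(c,d)}
  ∪ pre   = {on(c,d)} ∪ {clear(e), handempty, on(e,c)}
          = {clear(e), handempty, on(c,d), on(e,c)}

== RESULT ==
["clear(e)", "handempty", "on(c,d)", "on(e,c)"]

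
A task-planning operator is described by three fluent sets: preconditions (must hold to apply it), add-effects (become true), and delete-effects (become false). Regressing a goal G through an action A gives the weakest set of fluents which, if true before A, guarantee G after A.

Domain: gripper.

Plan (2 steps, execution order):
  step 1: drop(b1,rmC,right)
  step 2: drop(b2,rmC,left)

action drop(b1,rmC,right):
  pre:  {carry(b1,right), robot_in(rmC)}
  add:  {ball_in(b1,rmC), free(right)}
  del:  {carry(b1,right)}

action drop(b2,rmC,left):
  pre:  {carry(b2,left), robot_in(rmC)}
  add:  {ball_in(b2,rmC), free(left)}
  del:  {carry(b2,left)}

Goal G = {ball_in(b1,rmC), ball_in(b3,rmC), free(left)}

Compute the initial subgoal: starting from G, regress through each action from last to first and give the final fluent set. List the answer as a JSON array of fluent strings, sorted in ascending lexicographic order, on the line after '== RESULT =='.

Work backward from the goal:
  through step 2 (drop(b2,rmC,left)): drop {free(left)}, keep {ball_in(b1,rmC), ball_in(b3,rmC)}, require {carry(b2,left), robot_in(rmC)}
    → {ball_in(b1,rmC), ball_in(b3,rmC), carry(b2,left), robot_in(rmC)}
  through step 1 (drop(b1,rmC,right)): drop {ball_in(b1,rmC)}, keep {ball_in(b3,rmC), carry(b2,left), robot_in(rmC)}, require {carry(b1,right), robot_in(rmC)}
    → {ball_in(b3,rmC), carry(b1,right), carry(b2,left), robot_in(rmC)}

== RESULT ==
["ball_in(b3,rmC)", "carry(b1,right)", "carry(b2,left)", "robot_in(rmC)"]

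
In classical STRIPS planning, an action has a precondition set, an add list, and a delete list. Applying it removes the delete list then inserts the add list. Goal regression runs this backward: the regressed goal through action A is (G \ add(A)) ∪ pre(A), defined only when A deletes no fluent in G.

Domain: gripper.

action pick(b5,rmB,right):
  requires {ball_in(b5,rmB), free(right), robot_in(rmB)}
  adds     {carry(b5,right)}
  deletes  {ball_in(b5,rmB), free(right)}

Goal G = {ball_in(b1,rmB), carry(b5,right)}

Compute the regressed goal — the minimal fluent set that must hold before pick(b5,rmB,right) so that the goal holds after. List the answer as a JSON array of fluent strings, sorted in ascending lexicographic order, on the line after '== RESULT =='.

Regress:
  G ∩ del = {}  (empty — regression defined)
  G \ add = {ball_in(b1,rmB), carry(b5,right)} \ {carry(b5,right)} = {ball_in(b1,rmB)}
  ∪ pre   = {ball_in(b1,rmB)} ∪ {ball_in(b5,rmB), free(right), robot_in(rmB)}
          = {ball_in(b1,rmB), ball_in(b5,rmB), free(right), robot_in(rmB)}

== RESULT ==
["ball_in(b1,rmB)", "ball_in(b5,rmB)", "free(right)", "robot_in(rmB)"]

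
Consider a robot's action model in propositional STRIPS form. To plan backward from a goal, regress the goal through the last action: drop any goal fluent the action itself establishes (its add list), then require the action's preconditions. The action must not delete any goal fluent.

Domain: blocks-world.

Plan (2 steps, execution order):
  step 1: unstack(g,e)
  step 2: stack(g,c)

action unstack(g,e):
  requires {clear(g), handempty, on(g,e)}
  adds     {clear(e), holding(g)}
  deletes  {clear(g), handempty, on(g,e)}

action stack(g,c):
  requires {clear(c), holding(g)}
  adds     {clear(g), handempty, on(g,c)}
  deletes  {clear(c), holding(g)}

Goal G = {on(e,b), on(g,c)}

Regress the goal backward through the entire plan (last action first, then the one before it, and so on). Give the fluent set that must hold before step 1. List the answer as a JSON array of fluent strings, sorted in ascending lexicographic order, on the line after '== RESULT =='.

Regress step by step:
  through step 2 (stack(g,c)): drop {on(g,c)}, keep {on(e,b)}, require {clear(c), holding(g)}
    → {clear(c), holding(g), on(e,b)}
  through step 1 (unstack(g,e)): drop {holding(g)}, keep {clear(c), on(e,b)}, require {clear(g), handempty, on(g,e)}
    → {clear(c), clear(g), handempty, on(e,b), on(g,e)}

== RESULT ==
["clear(c)", "clear(g)", "handempty", "on(e,b)", "on(g,e)"]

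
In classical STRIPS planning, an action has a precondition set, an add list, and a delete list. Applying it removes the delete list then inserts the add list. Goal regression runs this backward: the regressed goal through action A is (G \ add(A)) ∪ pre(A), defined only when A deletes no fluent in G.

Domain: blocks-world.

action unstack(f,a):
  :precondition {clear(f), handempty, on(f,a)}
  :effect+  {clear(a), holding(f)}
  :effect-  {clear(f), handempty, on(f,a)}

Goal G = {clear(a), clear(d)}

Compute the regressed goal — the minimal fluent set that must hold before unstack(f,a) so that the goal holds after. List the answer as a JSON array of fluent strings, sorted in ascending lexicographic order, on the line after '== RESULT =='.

Compute (G \ add) ∪ pre:
  G ∩ del = {}  (empty — regression defined)
  G \ add = {clear(a), clear(d)} \ {clear(a), holding(f)} = {clear(d)}
  ∪ pre   = {clear(d)} ∪ {clear(f), handempty, on(f,a)}
          = {clear(d), clear(f), handempty, on(f,a)}

== RESULT ==
["clear(d)", "clear(f)", "handempty", "on(f,a)"]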